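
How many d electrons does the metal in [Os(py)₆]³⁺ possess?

Pyridine is neutral; balancing the +3 overall charge requires Os(III).
Osmium is a group-8 element; Os(III) is therefore d⁵.

d5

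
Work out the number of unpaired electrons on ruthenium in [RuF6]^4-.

Each fluoride is −1; balancing the −4 overall charge requires Ru(II).
Group 8 minus oxidation state 2 gives a d⁶ configuration.
The spin state decides the count: a 4d ion has a large Δₒ and is invariably low-spin.
An octahedral low-spin d⁶ ion is t₂g⁶e_g⁰, giving 0 unpaired electrons.

0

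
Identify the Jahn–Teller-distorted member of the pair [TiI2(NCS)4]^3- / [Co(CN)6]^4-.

[Co(CN)6]^4-

[TiI2(NCS)4]^3-: Summing ligand charges against the −3 overall charge gives an oxidation state of +3 for titanium. Ti sits in group 4, so the d-electron count is 4 − 3 = 1. The d¹ configuration leaves the e_g set evenly filled (or empty) — no strong Jahn–Teller driving force.
[Co(CN)6]^4-: Summing ligand charges against the −4 overall charge gives an oxidation state of +2 for cobalt. Cobalt is a group-9 element; Co(II) is therefore d⁷. Cyanide is a strong-field ligand (high in the spectrochemical series) for a first-row metal, so the complex is low-spin. The t₂g⁶e_g¹ (low-spin) configuration has an unevenly filled e_g set; the Jahn–Teller theorem predicts a tetragonal distortion (typically axial elongation) to lift the degeneracy.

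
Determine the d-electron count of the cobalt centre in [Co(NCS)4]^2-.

Ligand charges: each isothiocyanate is −1. With an overall charge of −2 the cobalt centre must be in the +2 oxidation state.
Group 9 minus oxidation state 2 gives a d⁷ configuration.

d7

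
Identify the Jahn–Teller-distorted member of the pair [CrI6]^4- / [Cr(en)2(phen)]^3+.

[CrI6]^4-

[CrI6]^4-: Summing ligand charges against the −4 overall charge gives an oxidation state of +2 for chromium. Chromium is a group-6 element; Cr(II) is therefore d⁴. Iodide is a weak-field ligand for a first-row metal, so the complex is high-spin. The t₂g³e_g¹ (high-spin) configuration has an unevenly filled e_g set; the Jahn–Teller theorem predicts a tetragonal distortion (typically axial elongation) to lift the degeneracy.
[Cr(en)2(phen)]^3+: Ligand charges: ethylenediamine is neutral; 1,10-phenanthroline is neutral. With an overall charge of +3 the chromium centre must be in the +3 oxidation state. Cr sits in group 6, so the d-electron count is 6 − 3 = 3. The d³ configuration leaves the e_g set evenly filled (or empty) — no strong Jahn–Teller driving force.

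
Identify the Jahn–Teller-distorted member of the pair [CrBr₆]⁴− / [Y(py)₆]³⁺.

[CrBr₆]⁴−

[CrBr₆]⁴−: Summing ligand charges against the −4 overall charge gives an oxidation state of +2 for chromium. Cr sits in group 6, so the d-electron count is 6 − 2 = 4. Bromide is a weak-field ligand for a first-row metal, so the complex is high-spin. The t₂g³e_g¹ (high-spin) configuration has an unevenly filled e_g set; the Jahn–Teller theorem predicts a tetragonal distortion (typically axial elongation) to lift the degeneracy.
[Y(py)₆]³⁺: Summing ligand charges against the +3 overall charge gives an oxidation state of +3 for yttrium. Yttrium is a group-3 element; Y(III) is therefore d⁰. The d⁰ configuration leaves the e_g set evenly filled (or empty) — no strong Jahn–Teller driving force.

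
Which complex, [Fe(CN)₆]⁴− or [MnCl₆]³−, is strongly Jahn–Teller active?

[Fe(CN)₆]⁴−: Ligand charges: each cyanide is −1. With an overall charge of −4 the iron centre must be in the +2 oxidation state. Group 8 minus oxidation state 2 gives a d⁶ configuration. Cyanide is a strong-field ligand (high in the spectrochemical series) for a first-row metal, so the complex is low-spin. The d⁶ configuration leaves the e_g set evenly filled (or empty) — no strong Jahn–Teller driving force.
[MnCl₆]³−: Each chloride is −1; balancing the −3 overall charge requires Mn(III). Mn sits in group 7, so the d-electron count is 7 − 3 = 4. Chloride is a weak-field ligand for a first-row metal, so the complex is high-spin. The t₂g³e_g¹ (high-spin) configuration has an unevenly filled e_g set; the Jahn–Teller theorem predicts a tetragonal distortion (typically axial elongation) to lift the degeneracy.

[MnCl₆]³−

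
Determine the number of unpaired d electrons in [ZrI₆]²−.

0

Summing ligand charges against the −2 overall charge gives an oxidation state of +4 for zirconium.
Zirconium is a group-4 element; Zr(IV) is therefore d⁰.
In an octahedral field the d⁰ configuration is t₂g⁰e_g⁰, giving 0 unpaired electrons.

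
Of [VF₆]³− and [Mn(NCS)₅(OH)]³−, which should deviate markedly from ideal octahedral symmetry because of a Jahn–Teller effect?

[Mn(NCS)₅(OH)]³−

[VF₆]³−: Ligand charges: each fluoride is −1. With an overall charge of −3 the vanadium centre must be in the +3 oxidation state. Vanadium is a group-5 element; V(III) is therefore d². The d² configuration leaves the e_g set evenly filled (or empty) — no strong Jahn–Teller driving force.
[Mn(NCS)₅(OH)]³−: Summing ligand charges against the −3 overall charge gives an oxidation state of +3 for manganese. Manganese is a group-7 element; Mn(III) is therefore d⁴. Hydroxide and isothiocyanate are weak-field ligands for a first-row metal, so the complex is high-spin. The t₂g³e_g¹ (high-spin) configuration has an unevenly filled e_g set; the Jahn–Teller theorem predicts a tetragonal distortion (typically axial elongation) to lift the degeneracy.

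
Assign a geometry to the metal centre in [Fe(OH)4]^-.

tetrahedral

Summing ligand charges against the −1 overall charge gives an oxidation state of +3 for iron.
Fe sits in group 8, so the d-electron count is 8 − 3 = 5.
Coordination number: 4.
Hydroxide is a weak-field ligand.
A high-spin d⁵ ion has zero CFSE in either geometry, so four ligands adopt the sterically favoured tetrahedral geometry.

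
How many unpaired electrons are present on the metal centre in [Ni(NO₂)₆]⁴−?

Ligand charges: each nitro (N-bound nitrite) is −1. With an overall charge of −4 the nickel centre must be in the +2 oxidation state.
Nickel is a group-10 element; Ni(II) is therefore d⁸.
In an octahedral field the d⁸ configuration is t₂g⁶e_g² (only one arrangement possible), giving 2 unpaired electrons.

2 unpaired electrons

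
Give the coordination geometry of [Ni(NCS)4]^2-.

Each isothiocyanate is −1; balancing the −2 overall charge requires Ni(II).
Nickel is a group-10 element; Ni(II) is therefore d⁸.
Coordination number: 4.
Isothiocyanate is a weak-field ligand.
With weak-field ligands the CFSE gain from square planar is small, so a 3d d⁸ ion takes the sterically preferred tetrahedral geometry.

tetrahedral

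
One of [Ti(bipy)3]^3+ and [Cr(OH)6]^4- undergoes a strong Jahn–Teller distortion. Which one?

[Ti(bipy)3]^3+: Summing ligand charges against the +3 overall charge gives an oxidation state of +3 for titanium. Group 4 minus oxidation state 3 gives a d¹ configuration. The d¹ configuration leaves the e_g set evenly filled (or empty) — no strong Jahn–Teller driving force.
[Cr(OH)6]^4-: Ligand charges: each hydroxide is −1. With an overall charge of −4 the chromium centre must be in the +2 oxidation state. Group 6 minus oxidation state 2 gives a d⁴ configuration. Hydroxide is a weak-field ligand for a first-row metal, so the complex is high-spin. The t₂g³e_g¹ (high-spin) configuration has an unevenly filled e_g set; the Jahn–Teller theorem predicts a tetragonal distortion (typically axial elongation) to lift the degeneracy.

[Cr(OH)6]^4-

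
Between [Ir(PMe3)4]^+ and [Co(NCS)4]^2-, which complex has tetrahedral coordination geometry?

For [Ir(PMe3)4]^+: Summing ligand charges against the +1 overall charge gives an oxidation state of +1 for iridium. Ir sits in group 9, so the d-electron count is 9 − 1 = 8. A 5d d⁸ ion has a large crystal-field splitting; square planar leaves the high-energy d_{x²−y²} orbital empty and maximises CFSE. → square planar.
For [Co(NCS)4]^2-: Summing ligand charges against the −2 overall charge gives an oxidation state of +2 for cobalt. Co sits in group 9, so the d-electron count is 9 − 2 = 7. For a high-spin 3d d⁷ ion with weak-field ligands the small Δₜ gives little square-planar CFSE advantage, so four ligands adopt the sterically favoured tetrahedral geometry. → tetrahedral.

[Co(NCS)4]^2-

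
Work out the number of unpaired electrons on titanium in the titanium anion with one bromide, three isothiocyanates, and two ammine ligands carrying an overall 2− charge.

2

Each bromide is −1; each isothiocyanate is −1; ammonia is neutral; balancing the −2 overall charge requires Ti(II).
Ti sits in group 4, so the d-electron count is 4 − 2 = 2.
In an octahedral field the d² configuration is t₂g²e_g⁰ (only one arrangement possible), giving 2 unpaired electrons.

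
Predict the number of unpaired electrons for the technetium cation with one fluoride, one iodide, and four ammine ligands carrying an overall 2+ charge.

Each fluoride is −1; each iodide is −1; ammonia is neutral; balancing the +2 overall charge requires Tc(IV).
Group 7 minus oxidation state 4 gives a d³ configuration.
In an octahedral field the d³ configuration is t₂g³e_g⁰ (only one arrangement possible), giving 3 unpaired electrons.

3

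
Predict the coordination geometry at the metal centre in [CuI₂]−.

linear

Each iodide is −1; balancing the −1 overall charge requires Cu(I).
Copper is a group-11 element; Cu(I) is therefore d¹⁰.
Coordination number: 2.
A d¹⁰ ion with only two ligands adopts a linear arrangement (sp hybridisation; no CFSE preference).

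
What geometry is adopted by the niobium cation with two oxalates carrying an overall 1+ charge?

tetrahedral

Ligand charges: each oxalate is −2. With an overall charge of +1 the niobium centre must be in the +5 oxidation state.
Nb sits in group 5, so the d-electron count is 5 − 5 = 0.
Counting donor atoms: 2×oxalate (bidentate) → 4 donors. Coordination number = 4.
A d⁰ ion has no crystal-field stabilisation preference between square planar and tetrahedral, so four ligands adopt the sterically favoured tetrahedral geometry.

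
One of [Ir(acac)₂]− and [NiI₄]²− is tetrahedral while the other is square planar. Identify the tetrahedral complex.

For [Ir(acac)₂]−: Each acetylacetonate is −1; balancing the −1 overall charge requires Ir(I). Iridium is a group-9 element; Ir(I) is therefore d⁸. A 5d d⁸ ion has a large crystal-field splitting; square planar leaves the high-energy d_{x²−y²} orbital empty and maximises CFSE. → square planar.
For [NiI₄]²−: Summing ligand charges against the −2 overall charge gives an oxidation state of +2 for nickel. Nickel is a group-10 element; Ni(II) is therefore d⁸. Iodide is a weak-field ligand. With weak-field ligands the CFSE gain from square planar is small, so a 3d d⁸ ion takes the sterically preferred tetrahedral geometry. → tetrahedral.

[NiI₄]²−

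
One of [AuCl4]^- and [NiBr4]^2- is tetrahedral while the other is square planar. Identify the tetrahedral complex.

[NiBr4]^2-

For [AuCl4]^-: Ligand charges: each chloride is −1. With an overall charge of −1 the gold centre must be in the +3 oxidation state. Gold is a group-11 element; Au(III) is therefore d⁸. A 5d d⁸ ion has a large crystal-field splitting; square planar leaves the high-energy d_{x²−y²} orbital empty and maximises CFSE. → square planar.
For [NiBr4]^2-: Summing ligand charges against the −2 overall charge gives an oxidation state of +2 for nickel. Nickel is a group-10 element; Ni(II) is therefore d⁸. Bromide is a weak-field ligand. With weak-field ligands the CFSE gain from square planar is small, so a 3d d⁸ ion takes the sterically preferred tetrahedral geometry. → tetrahedral.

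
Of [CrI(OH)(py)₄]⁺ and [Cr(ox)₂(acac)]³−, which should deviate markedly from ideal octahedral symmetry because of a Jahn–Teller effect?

[CrI(OH)(py)₄]⁺: Ligand charges: each iodide is −1; each hydroxide is −1; pyridine is neutral. With an overall charge of +1 the chromium centre must be in the +3 oxidation state. Chromium is a group-6 element; Cr(III) is therefore d³. The d³ configuration leaves the e_g set evenly filled (or empty) — no strong Jahn–Teller driving force.
[Cr(ox)₂(acac)]³−: Each oxalate is −2; each acetylacetonate is −1; balancing the −3 overall charge requires Cr(II). Group 6 minus oxidation state 2 gives a d⁴ configuration. Acetylacetonate and oxalate are weak-field ligands for a first-row metal, so the complex is high-spin. The t₂g³e_g¹ (high-spin) configuration has an unevenly filled e_g set; the Jahn–Teller theorem predicts a tetragonal distortion (typically axial elongation) to lift the degeneracy.

[Cr(ox)₂(acac)]³−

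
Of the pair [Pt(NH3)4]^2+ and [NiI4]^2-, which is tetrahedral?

[NiI4]^2-

For [Pt(NH3)4]^2+: Ligand charges: ammonia is neutral. With an overall charge of +2 the platinum centre must be in the +2 oxidation state. Group 10 minus oxidation state 2 gives a d⁸ configuration. A 5d d⁸ ion has a large crystal-field splitting; square planar leaves the high-energy d_{x²−y²} orbital empty and maximises CFSE. → square planar.
For [NiI4]^2-: Summing ligand charges against the −2 overall charge gives an oxidation state of +2 for nickel. Group 10 minus oxidation state 2 gives a d⁸ configuration. Iodide is a weak-field ligand. With weak-field ligands the CFSE gain from square planar is small, so a 3d d⁸ ion takes the sterically preferred tetrahedral geometry. → tetrahedral.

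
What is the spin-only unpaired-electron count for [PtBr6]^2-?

0

Summing ligand charges against the −2 overall charge gives an oxidation state of +4 for platinum.
Pt sits in group 10, so the d-electron count is 10 − 4 = 6.
The spin state decides the count: a 5d ion has a large Δₒ and is invariably low-spin.
An octahedral low-spin d⁶ ion is t₂g⁶e_g⁰, giving 0 unpaired electrons.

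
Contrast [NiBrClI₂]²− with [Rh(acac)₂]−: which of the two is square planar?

[Rh(acac)₂]−

For [NiBrClI₂]²−: Ligand charges: each bromide is −1; each chloride is −1; each iodide is −1. With an overall charge of −2 the nickel centre must be in the +2 oxidation state. Nickel is a group-10 element; Ni(II) is therefore d⁸. Bromide, chloride, and iodide are weak-field ligands. With weak-field ligands the CFSE gain from square planar is small, so a 3d d⁸ ion takes the sterically preferred tetrahedral geometry. → tetrahedral.
For [Rh(acac)₂]−: Summing ligand charges against the −1 overall charge gives an oxidation state of +1 for rhodium. Rh sits in group 9, so the d-electron count is 9 − 1 = 8. A 4d d⁸ ion has a large crystal-field splitting; square planar leaves the high-energy d_{x²−y²} orbital empty and maximises CFSE. → square planar.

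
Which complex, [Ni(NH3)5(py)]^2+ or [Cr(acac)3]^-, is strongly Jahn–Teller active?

[Ni(NH3)5(py)]^2+: Ligand charges: ammonia is neutral; pyridine is neutral. With an overall charge of +2 the nickel centre must be in the +2 oxidation state. Ni sits in group 10, so the d-electron count is 10 − 2 = 8. The d⁸ configuration leaves the e_g set evenly filled (or empty) — no strong Jahn–Teller driving force.
[Cr(acac)3]^-: Ligand charges: each acetylacetonate is −1. With an overall charge of −1 the chromium centre must be in the +2 oxidation state. Cr sits in group 6, so the d-electron count is 6 − 2 = 4. Acetylacetonate is a weak-field ligand for a first-row metal, so the complex is high-spin. The t₂g³e_g¹ (high-spin) configuration has an unevenly filled e_g set; the Jahn–Teller theorem predicts a tetragonal distortion (typically axial elongation) to lift the degeneracy.

[Cr(acac)3]^-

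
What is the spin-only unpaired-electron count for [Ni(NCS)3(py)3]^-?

2 unpaired electrons

Summing ligand charges against the −1 overall charge gives an oxidation state of +2 for nickel.
Nickel is a group-10 element; Ni(II) is therefore d⁸.
In an octahedral field the d⁸ configuration is t₂g⁶e_g² (only one arrangement possible), giving 2 unpaired electrons.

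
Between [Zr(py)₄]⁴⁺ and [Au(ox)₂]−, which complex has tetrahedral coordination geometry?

[Zr(py)₄]⁴⁺

For [Zr(py)₄]⁴⁺: Pyridine is neutral; balancing the +4 overall charge requires Zr(IV). Zr sits in group 4, so the d-electron count is 4 − 4 = 0. A d⁰ ion has no crystal-field stabilisation preference between square planar and tetrahedral, so four ligands adopt the sterically favoured tetrahedral geometry. → tetrahedral.
For [Au(ox)₂]−: Each oxalate is −2; balancing the −1 overall charge requires Au(III). Group 11 minus oxidation state 3 gives a d⁸ configuration. A 5d d⁸ ion has a large crystal-field splitting; square planar leaves the high-energy d_{x²−y²} orbital empty and maximises CFSE. → square planar.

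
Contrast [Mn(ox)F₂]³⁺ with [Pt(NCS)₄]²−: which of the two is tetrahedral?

[Mn(ox)F₂]³⁺

For [Mn(ox)F₂]³⁺: Ligand charges: each oxalate is −2; each fluoride is −1. With an overall charge of +3 the manganese centre must be in the +7 oxidation state. Mn sits in group 7, so the d-electron count is 7 − 7 = 0. A d⁰ ion has no crystal-field stabilisation preference between square planar and tetrahedral, so four ligands adopt the sterically favoured tetrahedral geometry. → tetrahedral.
For [Pt(NCS)₄]²−: Summing ligand charges against the −2 overall charge gives an oxidation state of +2 for platinum. Platinum is a group-10 element; Pt(II) is therefore d⁸. A 5d d⁸ ion has a large crystal-field splitting; square planar leaves the high-energy d_{x²−y²} orbital empty and maximises CFSE. → square planar.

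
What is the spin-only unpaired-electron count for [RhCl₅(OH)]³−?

Summing ligand charges against the −3 overall charge gives an oxidation state of +3 for rhodium.
Group 9 minus oxidation state 3 gives a d⁶ configuration.
The spin state decides the count: a 4d ion has a large Δₒ and is invariably low-spin.
An octahedral low-spin d⁶ ion is t₂g⁶e_g⁰, giving 0 unpaired electrons.

0 unpaired electrons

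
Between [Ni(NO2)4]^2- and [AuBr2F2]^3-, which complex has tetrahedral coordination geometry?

[AuBr2F2]^3-

For [Ni(NO2)4]^2-: Ligand charges: each nitro (N-bound nitrite) is −1. With an overall charge of −2 the nickel centre must be in the +2 oxidation state. Group 10 minus oxidation state 2 gives a d⁸ configuration. Nitro (N-bound nitrite) is a strong-field ligand (high in the spectrochemical series). A 3d d⁸ ion with strong-field ligands gains enough CFSE to favour square planar over tetrahedral. → square planar.
For [AuBr2F2]^3-: Each bromide is −1; each fluoride is −1; balancing the −3 overall charge requires Au(I). Group 11 minus oxidation state 1 gives a d¹⁰ configuration. A d¹⁰ ion has no crystal-field stabilisation preference between square planar and tetrahedral, so four ligands adopt the sterically favoured tetrahedral geometry. → tetrahedral.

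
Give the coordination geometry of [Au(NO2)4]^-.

Ligand charges: each nitro (N-bound nitrite) is −1. With an overall charge of −1 the gold centre must be in the +3 oxidation state.
Group 11 minus oxidation state 3 gives a d⁸ configuration.
With 4 monodentate ligands the coordination number is 4.
A 5d d⁸ ion has a large crystal-field splitting; square planar leaves the high-energy d_{x²−y²} orbital empty and maximises CFSE.

square planar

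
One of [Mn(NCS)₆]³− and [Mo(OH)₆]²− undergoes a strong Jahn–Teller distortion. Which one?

[Mn(NCS)₆]³−

[Mn(NCS)₆]³−: Summing ligand charges against the −3 overall charge gives an oxidation state of +3 for manganese. Mn sits in group 7, so the d-electron count is 7 − 3 = 4. Isothiocyanate is a weak-field ligand for a first-row metal, so the complex is high-spin. The t₂g³e_g¹ (high-spin) configuration has an unevenly filled e_g set; the Jahn–Teller theorem predicts a tetragonal distortion (typically axial elongation) to lift the degeneracy.
[Mo(OH)₆]²−: Ligand charges: each hydroxide is −1. With an overall charge of −2 the molybdenum centre must be in the +4 oxidation state. Molybdenum is a group-6 element; Mo(IV) is therefore d². The d² configuration leaves the e_g set evenly filled (or empty) — no strong Jahn–Teller driving force.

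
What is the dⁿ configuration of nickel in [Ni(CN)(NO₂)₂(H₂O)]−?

Each cyanide is −1; each nitro (N-bound nitrite) is −1; water is neutral; balancing the −1 overall charge requires Ni(II).
Group 10 minus oxidation state 2 gives a d⁸ configuration.

d8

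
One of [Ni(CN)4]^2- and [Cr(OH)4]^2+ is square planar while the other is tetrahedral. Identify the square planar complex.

For [Ni(CN)4]^2-: Each cyanide is −1; balancing the −2 overall charge requires Ni(II). Group 10 minus oxidation state 2 gives a d⁸ configuration. Cyanide is a strong-field ligand (high in the spectrochemical series). A 3d d⁸ ion with strong-field ligands gains enough CFSE to favour square planar over tetrahedral. → square planar.
For [Cr(OH)4]^2+: Summing ligand charges against the +2 overall charge gives an oxidation state of +6 for chromium. Chromium is a group-6 element; Cr(VI) is therefore d⁰. A d⁰ ion has no crystal-field stabilisation preference between square planar and tetrahedral, so four ligands adopt the sterically favoured tetrahedral geometry. → tetrahedral.

[Ni(CN)4]^2-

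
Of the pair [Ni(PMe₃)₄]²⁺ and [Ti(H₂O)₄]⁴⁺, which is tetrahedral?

[Ti(H₂O)₄]⁴⁺

For [Ni(PMe₃)₄]²⁺: Trimethylphosphine is neutral; balancing the +2 overall charge requires Ni(II). Group 10 minus oxidation state 2 gives a d⁸ configuration. Trimethylphosphine is a strong-field ligand (high in the spectrochemical series). A 3d d⁸ ion with strong-field ligands gains enough CFSE to favour square planar over tetrahedral. → square planar.
For [Ti(H₂O)₄]⁴⁺: Water is neutral; balancing the +4 overall charge requires Ti(IV). Titanium is a group-4 element; Ti(IV) is therefore d⁰. A d⁰ ion has no crystal-field stabilisation preference between square planar and tetrahedral, so four ligands adopt the sterically favoured tetrahedral geometry. → tetrahedral.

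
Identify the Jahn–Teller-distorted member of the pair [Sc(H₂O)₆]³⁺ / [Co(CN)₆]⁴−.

[Sc(H₂O)₆]³⁺: Ligand charges: water is neutral. With an overall charge of +3 the scandium centre must be in the +3 oxidation state. Group 3 minus oxidation state 3 gives a d⁰ configuration. The d⁰ configuration leaves the e_g set evenly filled (or empty) — no strong Jahn–Teller driving force.
[Co(CN)₆]⁴−: Each cyanide is −1; balancing the −4 overall charge requires Co(II). Cobalt is a group-9 element; Co(II) is therefore d⁷. Cyanide is a strong-field ligand (high in the spectrochemical series) for a first-row metal, so the complex is low-spin. The t₂g⁶e_g¹ (low-spin) configuration has an unevenly filled e_g set; the Jahn–Teller theorem predicts a tetragonal distortion (typically axial elongation) to lift the degeneracy.

[Co(CN)₆]⁴−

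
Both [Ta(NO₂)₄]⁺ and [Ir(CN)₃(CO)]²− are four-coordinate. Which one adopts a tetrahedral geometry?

For [Ta(NO₂)₄]⁺: Ligand charges: each nitro (N-bound nitrite) is −1. With an overall charge of +1 the tantalum centre must be in the +5 oxidation state. Tantalum is a group-5 element; Ta(V) is therefore d⁰. A d⁰ ion has no crystal-field stabilisation preference between square planar and tetrahedral, so four ligands adopt the sterically favoured tetrahedral geometry. → tetrahedral.
For [Ir(CN)₃(CO)]²−: Ligand charges: each cyanide is −1; carbonyl is neutral. With an overall charge of −2 the iridium centre must be in the +1 oxidation state. Iridium is a group-9 element; Ir(I) is therefore d⁸. A 5d d⁸ ion has a large crystal-field splitting; square planar leaves the high-energy d_{x²−y²} orbital empty and maximises CFSE. → square planar.

[Ta(NO₂)₄]⁺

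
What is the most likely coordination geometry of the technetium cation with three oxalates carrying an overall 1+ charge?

Summing ligand charges against the +1 overall charge gives an oxidation state of +7 for technetium.
Tc sits in group 7, so the d-electron count is 7 − 7 = 0.
Counting donor atoms: 3×oxalate (bidentate) → 6 donors. Coordination number = 6.
Six donors around a single metal centre give an octahedral coordination sphere.

octahedral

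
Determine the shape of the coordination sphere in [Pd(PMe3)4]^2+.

square planar

Summing ligand charges against the +2 overall charge gives an oxidation state of +2 for palladium.
Palladium is a group-10 element; Pd(II) is therefore d⁸.
Coordination number: 4.
A 4d d⁸ ion has a large crystal-field splitting; square planar leaves the high-energy d_{x²−y²} orbital empty and maximises CFSE.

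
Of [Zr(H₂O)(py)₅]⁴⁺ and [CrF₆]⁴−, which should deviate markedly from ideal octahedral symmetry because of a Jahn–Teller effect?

[Zr(H₂O)(py)₅]⁴⁺: Summing ligand charges against the +4 overall charge gives an oxidation state of +4 for zirconium. Zirconium is a group-4 element; Zr(IV) is therefore d⁰. The d⁰ configuration leaves the e_g set evenly filled (or empty) — no strong Jahn–Teller driving force.
[CrF₆]⁴−: Summing ligand charges against the −4 overall charge gives an oxidation state of +2 for chromium. Chromium is a group-6 element; Cr(II) is therefore d⁴. Fluoride is a weak-field ligand for a first-row metal, so the complex is high-spin. The t₂g³e_g¹ (high-spin) configuration has an unevenly filled e_g set; the Jahn–Teller theorem predicts a tetragonal distortion (typically axial elongation) to lift the degeneracy.

[CrF₆]⁴−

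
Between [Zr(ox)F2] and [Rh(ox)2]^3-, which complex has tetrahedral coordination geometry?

For [Zr(ox)F2]: Summing ligand charges against the 0 overall charge gives an oxidation state of +4 for zirconium. Group 4 minus oxidation state 4 gives a d⁰ configuration. A d⁰ ion has no crystal-field stabilisation preference between square planar and tetrahedral, so four ligands adopt the sterically favoured tetrahedral geometry. → tetrahedral.
For [Rh(ox)2]^3-: Ligand charges: each oxalate is −2. With an overall charge of −3 the rhodium centre must be in the +1 oxidation state. Rhodium is a group-9 element; Rh(I) is therefore d⁸. A 4d d⁸ ion has a large crystal-field splitting; square planar leaves the high-energy d_{x²−y²} orbital empty and maximises CFSE. → square planar.

[Zr(ox)F2]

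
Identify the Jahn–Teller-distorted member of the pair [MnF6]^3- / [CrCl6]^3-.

[MnF6]^3-: Each fluoride is −1; balancing the −3 overall charge requires Mn(III). Manganese is a group-7 element; Mn(III) is therefore d⁴. Fluoride is a weak-field ligand for a first-row metal, so the complex is high-spin. The t₂g³e_g¹ (high-spin) configuration has an unevenly filled e_g set; the Jahn–Teller theorem predicts a tetragonal distortion (typically axial elongation) to lift the degeneracy.
[CrCl6]^3-: Summing ligand charges against the −3 overall charge gives an oxidation state of +3 for chromium. Group 6 minus oxidation state 3 gives a d³ configuration. The d³ configuration leaves the e_g set evenly filled (or empty) — no strong Jahn–Teller driving force.

[MnF6]^3-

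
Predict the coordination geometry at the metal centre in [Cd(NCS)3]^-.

trigonal planar

Each isothiocyanate is −1; balancing the −1 overall charge requires Cd(II).
Group 12 minus oxidation state 2 gives a d¹⁰ configuration.
With 3 monodentate ligands the coordination number is 3.
Three ligands around a d¹⁰ centre minimise repulsion in a trigonal-planar arrangement.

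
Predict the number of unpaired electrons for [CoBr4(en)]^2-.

3 unpaired electrons

Summing ligand charges against the −2 overall charge gives an oxidation state of +2 for cobalt.
Cobalt is a group-9 element; Co(II) is therefore d⁷.
Counting donor atoms: 4×bromide (monodentate) → 4 donors; 1×ethylenediamine (bidentate) → 2 donors. Coordination number = 6.
The spin state decides the count: Bromide is a weak-field ligand for a first-row metal, so the complex is high-spin.
An octahedral high-spin d⁷ ion is t₂g⁵e_g², giving 3 unpaired electrons.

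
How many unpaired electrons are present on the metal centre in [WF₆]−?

1

Each fluoride is −1; balancing the −1 overall charge requires W(V).
Tungsten is a group-6 element; W(V) is therefore d¹.
In an octahedral field the d¹ configuration is t₂g¹e_g⁰ (only one arrangement possible), giving 1 unpaired electron.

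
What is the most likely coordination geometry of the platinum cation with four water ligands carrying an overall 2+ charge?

square planar

Summing ligand charges against the +2 overall charge gives an oxidation state of +2 for platinum.
Pt sits in group 10, so the d-electron count is 10 − 2 = 8.
Coordination number: 4.
A 5d d⁸ ion has a large crystal-field splitting; square planar leaves the high-energy d_{x²−y²} orbital empty and maximises CFSE.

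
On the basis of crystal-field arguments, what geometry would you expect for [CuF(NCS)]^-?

linear

Summing ligand charges against the −1 overall charge gives an oxidation state of +1 for copper.
Cu sits in group 11, so the d-electron count is 11 − 1 = 10.
With 2 monodentate ligands the coordination number is 2.
A d¹⁰ ion with only two ligands adopts a linear arrangement (sp hybridisation; no CFSE preference).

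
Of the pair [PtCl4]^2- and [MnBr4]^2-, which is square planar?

For [PtCl4]^2-: Each chloride is −1; balancing the −2 overall charge requires Pt(II). Platinum is a group-10 element; Pt(II) is therefore d⁸. A 5d d⁸ ion has a large crystal-field splitting; square planar leaves the high-energy d_{x²−y²} orbital empty and maximises CFSE. → square planar.
For [MnBr4]^2-: Summing ligand charges against the −2 overall charge gives an oxidation state of +2 for manganese. Mn sits in group 7, so the d-electron count is 7 − 2 = 5. A high-spin d⁵ ion has zero CFSE in either geometry, so four ligands adopt the sterically favoured tetrahedral geometry. → tetrahedral.

[PtCl4]^2-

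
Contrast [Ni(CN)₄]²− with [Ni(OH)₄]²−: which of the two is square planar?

[Ni(CN)₄]²−

For [Ni(CN)₄]²−: Each cyanide is −1; balancing the −2 overall charge requires Ni(II). Group 10 minus oxidation state 2 gives a d⁸ configuration. Cyanide is a strong-field ligand (high in the spectrochemical series). A 3d d⁸ ion with strong-field ligands gains enough CFSE to favour square planar over tetrahedral. → square planar.
For [Ni(OH)₄]²−: Summing ligand charges against the −2 overall charge gives an oxidation state of +2 for nickel. Ni sits in group 10, so the d-electron count is 10 − 2 = 8. Hydroxide is a weak-field ligand. With weak-field ligands the CFSE gain from square planar is small, so a 3d d⁸ ion takes the sterically preferred tetrahedral geometry. → tetrahedral.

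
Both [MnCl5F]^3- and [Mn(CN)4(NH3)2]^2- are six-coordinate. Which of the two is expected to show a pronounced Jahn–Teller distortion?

[MnCl5F]^3-

[MnCl5F]^3-: Each chloride is −1; each fluoride is −1; balancing the −3 overall charge requires Mn(III). Manganese is a group-7 element; Mn(III) is therefore d⁴. Chloride and fluoride are weak-field ligands for a first-row metal, so the complex is high-spin. The t₂g³e_g¹ (high-spin) configuration has an unevenly filled e_g set; the Jahn–Teller theorem predicts a tetragonal distortion (typically axial elongation) to lift the degeneracy.
[Mn(CN)4(NH3)2]^2-: Summing ligand charges against the −2 overall charge gives an oxidation state of +2 for manganese. Mn sits in group 7, so the d-electron count is 7 − 2 = 5. Cyanide is a strong-field ligand (high in the spectrochemical series) for a first-row metal, so the complex is low-spin. The d⁵ configuration leaves the e_g set evenly filled (or empty) — no strong Jahn–Teller driving force.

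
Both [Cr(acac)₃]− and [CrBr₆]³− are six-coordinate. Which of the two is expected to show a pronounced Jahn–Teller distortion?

[Cr(acac)₃]−: Summing ligand charges against the −1 overall charge gives an oxidation state of +2 for chromium. Chromium is a group-6 element; Cr(II) is therefore d⁴. Acetylacetonate is a weak-field ligand for a first-row metal, so the complex is high-spin. The t₂g³e_g¹ (high-spin) configuration has an unevenly filled e_g set; the Jahn–Teller theorem predicts a tetragonal distortion (typically axial elongation) to lift the degeneracy.
[CrBr₆]³−: Summing ligand charges against the −3 overall charge gives an oxidation state of +3 for chromium. Chromium is a group-6 element; Cr(III) is therefore d³. The d³ configuration leaves the e_g set evenly filled (or empty) — no strong Jahn–Teller driving force.

[Cr(acac)₃]−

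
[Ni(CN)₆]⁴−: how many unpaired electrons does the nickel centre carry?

Each cyanide is −1; balancing the −4 overall charge requires Ni(II).
Nickel is a group-10 element; Ni(II) is therefore d⁸.
In an octahedral field the d⁸ configuration is t₂g⁶e_g² (only one arrangement possible), giving 2 unpaired electrons.

2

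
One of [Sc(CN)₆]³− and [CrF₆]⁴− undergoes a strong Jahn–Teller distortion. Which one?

[Sc(CN)₆]³−: Ligand charges: each cyanide is −1. With an overall charge of −3 the scandium centre must be in the +3 oxidation state. Group 3 minus oxidation state 3 gives a d⁰ configuration. The d⁰ configuration leaves the e_g set evenly filled (or empty) — no strong Jahn–Teller driving force.
[CrF₆]⁴−: Summing ligand charges against the −4 overall charge gives an oxidation state of +2 for chromium. Chromium is a group-6 element; Cr(II) is therefore d⁴. Fluoride is a weak-field ligand for a first-row metal, so the complex is high-spin. The t₂g³e_g¹ (high-spin) configuration has an unevenly filled e_g set; the Jahn–Teller theorem predicts a tetragonal distortion (typically axial elongation) to lift the degeneracy.

[CrF₆]⁴−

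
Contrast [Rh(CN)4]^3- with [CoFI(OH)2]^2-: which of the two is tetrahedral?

For [Rh(CN)4]^3-: Summing ligand charges against the −3 overall charge gives an oxidation state of +1 for rhodium. Group 9 minus oxidation state 1 gives a d⁸ configuration. A 4d d⁸ ion has a large crystal-field splitting; square planar leaves the high-energy d_{x²−y²} orbital empty and maximises CFSE. → square planar.
For [CoFI(OH)2]^2-: Ligand charges: each fluoride is −1; each iodide is −1; each hydroxide is −1. With an overall charge of −2 the cobalt centre must be in the +2 oxidation state. Cobalt is a group-9 element; Co(II) is therefore d⁷. For a high-spin 3d d⁷ ion with weak-field ligands the small Δₜ gives little square-planar CFSE advantage, so four ligands adopt the sterically favoured tetrahedral geometry. → tetrahedral.

[CoFI(OH)2]^2-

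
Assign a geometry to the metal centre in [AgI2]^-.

linear

Ligand charges: each iodide is −1. With an overall charge of −1 the silver centre must be in the +1 oxidation state.
Silver is a group-11 element; Ag(I) is therefore d¹⁰.
With 2 monodentate ligands the coordination number is 2.
A d¹⁰ ion with only two ligands adopts a linear arrangement (sp hybridisation; no CFSE preference).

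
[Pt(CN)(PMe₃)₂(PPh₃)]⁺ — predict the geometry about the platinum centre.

square planar

Ligand charges: each cyanide is −1; trimethylphosphine is neutral; triphenylphosphine is neutral. With an overall charge of +1 the platinum centre must be in the +2 oxidation state.
Group 10 minus oxidation state 2 gives a d⁸ configuration.
With 4 monodentate ligands the coordination number is 4.
A 5d d⁸ ion has a large crystal-field splitting; square planar leaves the high-energy d_{x²−y²} orbital empty and maximises CFSE.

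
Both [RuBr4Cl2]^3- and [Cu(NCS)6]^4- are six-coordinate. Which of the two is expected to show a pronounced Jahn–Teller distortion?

[Cu(NCS)6]^4-

[RuBr4Cl2]^3-: Ligand charges: each bromide is −1; each chloride is −1. With an overall charge of −3 the ruthenium centre must be in the +3 oxidation state. Ruthenium is a group-8 element; Ru(III) is therefore d⁵. A 4d ion has a large Δₒ and is invariably low-spin. The d⁵ configuration leaves the e_g set evenly filled (or empty) — no strong Jahn–Teller driving force.
[Cu(NCS)6]^4-: Summing ligand charges against the −4 overall charge gives an oxidation state of +2 for copper. Cu sits in group 11, so the d-electron count is 11 − 2 = 9. The t₂g⁶e_g³ configuration has an unevenly filled e_g set; the Jahn–Teller theorem predicts a tetragonal distortion (typically axial elongation) to lift the degeneracy.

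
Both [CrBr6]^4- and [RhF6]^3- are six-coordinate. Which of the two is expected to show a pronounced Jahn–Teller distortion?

[CrBr6]^4-: Ligand charges: each bromide is −1. With an overall charge of −4 the chromium centre must be in the +2 oxidation state. Chromium is a group-6 element; Cr(II) is therefore d⁴. Bromide is a weak-field ligand for a first-row metal, so the complex is high-spin. The t₂g³e_g¹ (high-spin) configuration has an unevenly filled e_g set; the Jahn–Teller theorem predicts a tetragonal distortion (typically axial elongation) to lift the degeneracy.
[RhF6]^3-: Summing ligand charges against the −3 overall charge gives an oxidation state of +3 for rhodium. Group 9 minus oxidation state 3 gives a d⁶ configuration. A 4d ion has a large Δₒ and is invariably low-spin. The d⁶ configuration leaves the e_g set evenly filled (or empty) — no strong Jahn–Teller driving force.

[CrBr6]^4-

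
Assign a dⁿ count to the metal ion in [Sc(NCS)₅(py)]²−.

d⁰

Each isothiocyanate is −1; pyridine is neutral; balancing the −2 overall charge requires Sc(III).
Group 3 minus oxidation state 3 gives a d⁰ configuration.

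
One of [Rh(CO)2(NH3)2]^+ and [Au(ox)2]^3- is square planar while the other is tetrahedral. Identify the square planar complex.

[Rh(CO)2(NH3)2]^+

For [Rh(CO)2(NH3)2]^+: Carbonyl is neutral; ammonia is neutral; balancing the +1 overall charge requires Rh(I). Group 9 minus oxidation state 1 gives a d⁸ configuration. A 4d d⁸ ion has a large crystal-field splitting; square planar leaves the high-energy d_{x²−y²} orbital empty and maximises CFSE. → square planar.
For [Au(ox)2]^3-: Ligand charges: each oxalate is −2. With an overall charge of −3 the gold centre must be in the +1 oxidation state. Group 11 minus oxidation state 1 gives a d¹⁰ configuration. A d¹⁰ ion has no crystal-field stabilisation preference between square planar and tetrahedral, so four ligands adopt the sterically favoured tetrahedral geometry. → tetrahedral.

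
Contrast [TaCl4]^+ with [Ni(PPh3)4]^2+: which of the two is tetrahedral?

[TaCl4]^+

For [TaCl4]^+: Summing ligand charges against the +1 overall charge gives an oxidation state of +5 for tantalum. Group 5 minus oxidation state 5 gives a d⁰ configuration. A d⁰ ion has no crystal-field stabilisation preference between square planar and tetrahedral, so four ligands adopt the sterically favoured tetrahedral geometry. → tetrahedral.
For [Ni(PPh3)4]^2+: Triphenylphosphine is neutral; balancing the +2 overall charge requires Ni(II). Nickel is a group-10 element; Ni(II) is therefore d⁸. Triphenylphosphine is a strong-field ligand (high in the spectrochemical series). A 3d d⁸ ion with strong-field ligands gains enough CFSE to favour square planar over tetrahedral. → square planar.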